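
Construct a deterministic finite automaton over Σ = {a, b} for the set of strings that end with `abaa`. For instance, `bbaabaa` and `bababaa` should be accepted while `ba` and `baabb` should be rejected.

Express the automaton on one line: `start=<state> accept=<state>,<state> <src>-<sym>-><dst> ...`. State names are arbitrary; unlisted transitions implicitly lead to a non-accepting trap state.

start=s0 accept=s4 s0-a->s1 s0-b->s0 s1-a->s1 s1-b->s2 s2-a->s3 s2-b->s0 s3-a->s4 s3-b->s2 s4-a->s1 s4-b->s2

Remember how much of `abaa` the current input suffix matches. State s0 means no match yet; s1 means the last symbol is `a`; s2 means the last 2 symbols are `ab`; s3 means the last 3 symbols are `aba`; s4 means the last 4 symbols are `abaa`. Only s4 accepts. On a mismatch, fall back to the longest proper suffix that is still a prefix of `abaa`.
With 5 states:
        a   b  
>  s0   s1  s0 
   s1   s1  s2 
   s2   s3  s0 
   s3   s4  s2 
 * s4   s1  s2 
(> = start, * = accepting)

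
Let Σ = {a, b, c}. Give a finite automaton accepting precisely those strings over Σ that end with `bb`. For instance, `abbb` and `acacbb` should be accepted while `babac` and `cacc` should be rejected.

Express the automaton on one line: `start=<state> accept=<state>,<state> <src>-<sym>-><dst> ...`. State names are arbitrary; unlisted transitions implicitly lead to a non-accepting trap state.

start=S0 accept=S2 S0-a->S0 S0-b->S1 S0-c->S0 S1-a->S0 S1-b->S2 S1-c->S0 S2-a->S0 S2-b->S2 S2-c->S0

Remember how much of `bb` the current input suffix matches. State S0 means no match yet; S1 means the last symbol is `b`; S2 means the last 2 symbols are `bb`. Only S2 accepts. On a mismatch, fall back to the longest proper suffix that is still a prefix of `bb`.
With 3 states:
        a   b   c  
>  S0   S0  S1  S0 
   S1   S0  S2  S0 
 * S2   S0  S2  S0 
(> = start, * = accepting)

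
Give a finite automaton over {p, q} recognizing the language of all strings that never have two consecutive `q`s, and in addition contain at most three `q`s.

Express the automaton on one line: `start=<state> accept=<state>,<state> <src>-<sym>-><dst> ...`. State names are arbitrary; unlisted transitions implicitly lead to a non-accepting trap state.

start=s0 accept=s0,s1,s2,s4,s5,s6 s0-p->s0 s0-q->s1 s1-p->s2 s1-q->s3 s2-p->s2 s2-q->s4 s3-p->s3 s3-q->s3 s4-p->s5 s4-q->s3 s5-p->s5 s5-q->s6 s6-p->s6 s6-q->s3

Handle the two conditions separately and then intersect. The first has 3 states tracking partial matches of the forbidden pattern `qq`; the second has 5 states tracking the count of `q`s, saturating at 4. A product state is a pair (one from each), accepting exactly when both do. Minimizing collapses redundant product states.
A 7-state machine:
        p   q  
>* s0   s0  s1 
 * s1   s2  s3 
 * s2   s2  s4 
   s3   s3  s3 
 * s4   s5  s3 
 * s5   s5  s6 
 * s6   s6  s3 
(> = start, * = accepting)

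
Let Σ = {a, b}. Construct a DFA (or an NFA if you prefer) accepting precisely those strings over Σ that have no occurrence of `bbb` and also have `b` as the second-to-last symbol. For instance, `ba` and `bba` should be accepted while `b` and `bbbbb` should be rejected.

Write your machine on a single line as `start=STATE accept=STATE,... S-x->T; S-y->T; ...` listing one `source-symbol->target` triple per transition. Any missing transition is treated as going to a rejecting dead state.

Run two small machines in parallel and take their product. One (4 states) tracks partial matches of the forbidden pattern `bbb`; the other (7 states) tracks the last 2 symbols read. Each combined state is a pair, one component from each; accept when both components accept.
An 11-state machine:
          a    b  
>  q0     q1   q2 
   q1     q3   q4 
   q2     q5   q6 
   q3     q3   q4 
   q4     q5   q6 
 * q5     q3   q4 
 * q6     q5   q7 
   q7     q8   q7 
   q8     q9  q10 
   q9     q9  q10 
   q10    q8   q7 
(> = start, * = accepting)

start=q0; accept=q5,q6; q0-a->q1; q0-b->q2; q1-a->q3; q1-b->q4; q2-a->q5; q2-b->q6; q3-a->q3; q3-b->q4; q4-a->q5; q4-b->q6; q5-a->q3; q5-b->q4; q6-a->q5; q6-b->q7; q7-a->q8; q7-b->q7; q8-a->q9; q8-b->q10; q9-a->q9; q9-b->q10; q10-a->q8; q10-b->q7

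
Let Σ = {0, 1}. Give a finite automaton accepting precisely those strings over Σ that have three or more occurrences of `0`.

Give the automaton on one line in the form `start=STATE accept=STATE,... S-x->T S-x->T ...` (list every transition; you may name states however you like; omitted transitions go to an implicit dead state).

Count `0`s, saturating at 4: states q0 through q3 mean 0 through 3 `0`s seen; q4 means more than 3. Each `0` increments (capped at q4); other symbols loop. Accept from {q3, q4}.
5 states suffice.
        0   1  
>  q0   q1  q0 
   q1   q2  q1 
   q2   q3  q2 
 * q3   q4  q3 
 * q4   q4  q4 
(> = start, * = accepting)

start=q0 accept=q3,q4 q0-0->q1 q0-1->q0 q1-0->q2 q1-1->q1 q2-0->q3 q2-1->q2 q3-0->q4 q3-1->q3 q4-0->q4 q4-1->q4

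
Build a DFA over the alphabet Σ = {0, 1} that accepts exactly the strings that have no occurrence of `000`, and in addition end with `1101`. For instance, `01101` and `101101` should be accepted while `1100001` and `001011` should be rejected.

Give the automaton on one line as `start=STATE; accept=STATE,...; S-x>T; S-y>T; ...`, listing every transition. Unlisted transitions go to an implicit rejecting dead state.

start=q0; accept=q7; q0-0>q1; q0-1>q2; q1-0>q3; q1-1>q2; q2-0>q1; q2-1>q4; q3-0>q5; q3-1>q2; q4-0>q6; q4-1>q4; q5-0>q5; q5-1>q5; q6-0>q3; q6-1>q7; q7-0>q1; q7-1>q4

Run two small machines in parallel and take their product. The first has 4 states tracking partial matches of the forbidden pattern `000`; the second has 5 states tracking how much of the suffix `1101` has currently been matched. A product state is a pair (one from each), accepting exactly when both do. Equivalent product states are then merged.
8 states suffice.
        0   1  
>  q0   q1  q2 
   q1   q3  q2 
   q2   q1  q4 
   q3   q5  q2 
   q4   q6  q4 
   q5   q5  q5 
   q6   q3  q7 
 * q7   q1  q4 
(> = start, * = accepting)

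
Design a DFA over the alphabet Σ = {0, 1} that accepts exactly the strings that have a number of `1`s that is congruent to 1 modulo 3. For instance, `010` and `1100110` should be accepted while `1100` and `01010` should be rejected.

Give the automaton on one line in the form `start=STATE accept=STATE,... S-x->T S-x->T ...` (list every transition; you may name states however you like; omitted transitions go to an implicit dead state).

start=q0 accept=q1 q0-0->q0 q0-1->q1 q1-0->q1 q1-1->q2 q2-0->q2 q2-1->q0

The only thing that matters is how many `1`s have appeared, reduced mod 3. Use one state per residue: q0 for 0, …, q2 for 2. Reading `1` moves to the next residue; anything else stays put. q1 is accepting.
        0   1  
>  q0   q0  q1 
 * q1   q1  q2 
   q2   q2  q0 
(> = start, * = accepting)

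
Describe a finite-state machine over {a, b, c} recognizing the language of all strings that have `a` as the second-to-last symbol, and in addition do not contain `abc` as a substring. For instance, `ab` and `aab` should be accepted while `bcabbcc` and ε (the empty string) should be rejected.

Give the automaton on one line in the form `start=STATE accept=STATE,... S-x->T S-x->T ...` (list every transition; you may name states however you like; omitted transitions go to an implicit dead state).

Run two small machines in parallel and take their product. One (13 states) tracks the last 2 symbols read; the other (4 states) tracks partial matches of the forbidden pattern `abc`. Each combined state is a pair, one component from each; accept when both components accept. Minimizing collapses redundant product states.
6 states suffice.
        a   b   c  
>  q0   q1  q0  q0 
   q1   q2  q3  q4 
 * q2   q2  q3  q4 
 * q3   q1  q0  q5 
 * q4   q1  q0  q0 
   q5   q5  q5  q5 
(> = start, * = accepting)

start=q0 accept=q2,q3,q4 q0-a->q1 q0-b->q0 q0-c->q0 q1-a->q2 q1-b->q3 q1-c->q4 q2-a->q2 q2-b->q3 q2-c->q4 q3-a->q1 q3-b->q0 q3-c->q5 q4-a->q1 q4-b->q0 q4-c->q0 q5-a->q5 q5-b->q5 q5-c->q5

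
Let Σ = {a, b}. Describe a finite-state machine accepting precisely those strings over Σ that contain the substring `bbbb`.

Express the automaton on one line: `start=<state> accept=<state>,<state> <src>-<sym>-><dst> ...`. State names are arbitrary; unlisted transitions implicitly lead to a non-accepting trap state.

States s0..s3 record the length of the longest prefix of `bbbb` that matches the current input suffix. Reaching s4 means `bbbb` has been seen, and we stay there forever. Accept from s4.
A 5-state machine:
        a   b  
>  s0   s0  s1 
   s1   s0  s2 
   s2   s0  s3 
   s3   s0  s4 
 * s4   s4  s4 
(> = start, * = accepting)

start=s0 accept=s4 s0-a->s0 s0-b->s1 s1-a->s0 s1-b->s2 s2-a->s0 s2-b->s3 s3-a->s0 s3-b->s4 s4-a->s4 s4-b->s4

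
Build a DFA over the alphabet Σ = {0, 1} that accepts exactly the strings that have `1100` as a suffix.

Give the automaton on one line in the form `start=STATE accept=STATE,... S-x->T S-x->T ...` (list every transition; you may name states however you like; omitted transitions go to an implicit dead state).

Remember how much of `1100` the current input suffix matches. State q0 means no match yet; q1 means the last symbol is `1`; q2 means the last 2 symbols are `11`; q3 means the last 3 symbols are `110`; q4 means the last 4 symbols are `1100`. Only q4 accepts. On a mismatch, fall back to the longest proper suffix that is still a prefix of `1100`.
        0   1  
>  q0   q0  q1 
   q1   q0  q2 
   q2   q3  q2 
   q3   q4  q1 
 * q4   q0  q1 
(> = start, * = accepting)

start=q0 accept=q4 q0-0->q0 q0-1->q1 q1-0->q0 q1-1->q2 q2-0->q3 q2-1->q2 q3-0->q4 q3-1->q1 q4-0->q0 q4-1->q1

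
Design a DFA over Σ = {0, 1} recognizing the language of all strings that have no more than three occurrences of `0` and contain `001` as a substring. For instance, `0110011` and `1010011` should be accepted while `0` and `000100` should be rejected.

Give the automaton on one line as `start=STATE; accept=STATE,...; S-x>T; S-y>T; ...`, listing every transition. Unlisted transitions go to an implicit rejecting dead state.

Run two small machines in parallel and take their product. One (5 states) tracks the count of `0`s, saturating at 4; the other (4 states) tracks whether and how much of `001` has been seen. Each combined state is a pair, one component from each; accept when both components accept. After merging equivalent states the machine shrinks.
With 9 states:
       0  1 
>  A   B  A 
   B   C  D 
   C   E  F 
   D   G  D 
   E   H  I 
 * F   I  F 
   G   E  H 
   H   H  H 
 * I   H  I 
(> = start, * = accepting)

start=A; accept=F,I; A-0>B; A-1>A; B-0>C; B-1>D; C-0>E; C-1>F; D-0>G; D-1>D; E-0>H; E-1>I; F-0>I; F-1>F; G-0>E; G-1>H; H-0>H; H-1>H; I-0>H; I-1>I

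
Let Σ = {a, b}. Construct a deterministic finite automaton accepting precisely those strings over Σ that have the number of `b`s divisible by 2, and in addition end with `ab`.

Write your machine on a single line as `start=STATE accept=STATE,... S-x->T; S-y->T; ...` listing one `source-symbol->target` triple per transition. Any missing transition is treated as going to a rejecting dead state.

start=q0; accept=q5; q0-a->q1; q0-b->q2; q1-a->q1; q1-b->q3; q2-a->q4; q2-b->q0; q3-a->q4; q3-b->q0; q4-a->q4; q4-b->q5; q5-a->q1; q5-b->q2

Run two small machines in parallel and take their product. One (2 states) tracks the count of `b`s modulo 2; the other (3 states) tracks how much of the suffix `ab` has currently been matched. Each combined state is a pair, one component from each; accept when both components accept.
A 6-state machine:
        a   b  
>  q0   q1  q2 
   q1   q1  q3 
   q2   q4  q0 
   q3   q4  q0 
   q4   q4  q5 
 * q5   q1  q2 
(> = start, * = accepting)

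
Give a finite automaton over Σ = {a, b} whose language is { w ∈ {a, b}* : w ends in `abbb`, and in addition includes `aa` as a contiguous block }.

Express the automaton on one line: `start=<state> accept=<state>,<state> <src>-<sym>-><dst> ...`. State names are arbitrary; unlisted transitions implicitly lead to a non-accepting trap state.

Run two small machines in parallel and take their product. One (5 states) tracks how much of the suffix `abbb` has currently been matched; the other (3 states) tracks whether and how much of `aa` has been seen. Each combined state is a pair, one component from each; accept when both components accept. Equivalent product states are then merged.
With 7 states:
        a   b  
>  s0   s1  s0 
   s1   s2  s0 
   s2   s2  s3 
   s3   s2  s4 
   s4   s2  s5 
 * s5   s2  s6 
   s6   s2  s6 
(> = start, * = accepting)

start=s0 accept=s5 s0-a->s1 s0-b->s0 s1-a->s2 s1-b->s0 s2-a->s2 s2-b->s3 s3-a->s2 s3-b->s4 s4-a->s2 s4-b->s5 s5-a->s2 s5-b->s6 s6-a->s2 s6-b->s6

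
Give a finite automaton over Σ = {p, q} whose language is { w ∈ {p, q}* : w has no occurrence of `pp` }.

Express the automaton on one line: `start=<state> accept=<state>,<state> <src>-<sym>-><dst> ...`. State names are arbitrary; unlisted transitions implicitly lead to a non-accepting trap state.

This is the complement of 'contains `pp`'. Use the same substring-matching states — s0 through s2 holding how much of `pp` has just been matched — but flip the accepting set: everything except the trap s2 accepts.
A 3-state machine:
        p   q  
>* s0   s1  s0 
 * s1   s2  s0 
   s2   s2  s2 
(> = start, * = accepting)

start=s0 accept=s0,s1 s0-p->s1 s0-q->s0 s1-p->s2 s1-q->s0 s2-p->s2 s2-q->s2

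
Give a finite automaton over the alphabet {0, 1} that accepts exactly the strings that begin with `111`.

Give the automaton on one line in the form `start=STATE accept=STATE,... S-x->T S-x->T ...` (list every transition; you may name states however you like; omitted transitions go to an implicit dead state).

start=q0 accept=q3 q0-0->q4 q0-1->q1 q1-0->q4 q1-1->q2 q2-0->q4 q2-1->q3 q3-0->q3 q3-1->q3 q4-0->q4 q4-1->q4

Walk along `111` while the input agrees: from q0 take `1` to q1, and so on. Any deviation drops to the rejecting sink q4. Once q3 is reached the prefix is confirmed and every continuation is accepted.
5 states suffice.
        0   1  
>  q0   q4  q1 
   q1   q4  q2 
   q2   q4  q3 
 * q3   q3  q3 
   q4   q4  q4 
(> = start, * = accepting)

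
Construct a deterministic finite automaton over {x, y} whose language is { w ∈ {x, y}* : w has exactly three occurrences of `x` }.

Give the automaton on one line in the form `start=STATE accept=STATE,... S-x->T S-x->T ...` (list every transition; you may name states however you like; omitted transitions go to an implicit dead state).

Count `x`s, saturating at 4: states S0 through S3 mean 0 through 3 `x`s seen; S4 means more than 3. Each `x` increments (capped at S4); other symbols loop. Accept from {S3}.
        x   y  
>  S0   S1  S0 
   S1   S2  S1 
   S2   S3  S2 
 * S3   S4  S3 
   S4   S4  S4 
(> = start, * = accepting)

start=S0 accept=S3 S0-x->S1 S0-y->S0 S1-x->S2 S1-y->S1 S2-x->S3 S2-y->S2 S3-x->S4 S3-y->S3 S4-x->S4 S4-y->S4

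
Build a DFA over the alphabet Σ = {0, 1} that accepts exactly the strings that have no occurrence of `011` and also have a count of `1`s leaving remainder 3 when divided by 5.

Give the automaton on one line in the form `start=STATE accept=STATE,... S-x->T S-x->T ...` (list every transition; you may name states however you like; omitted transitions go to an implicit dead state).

Handle the two conditions separately and then intersect. The first has 4 states tracking partial matches of the forbidden pattern `011`; the second has 5 states tracking the count of `1`s modulo 5. A product state is a pair (one from each), accepting exactly when both do. After merging equivalent states the machine shrinks.
          0    1  
>  q0     q1   q2 
   q1     q1   q3 
   q2     q4   q5 
   q3     q4   q6 
   q4     q4   q7 
   q5     q8   q9 
   q6     q6   q6 
   q7     q8   q6 
   q8     q8  q10 
 * q9    q11  q12 
 * q10   q11   q6 
 * q11   q11  q13 
   q12   q14   q0 
   q13   q14   q6 
   q14   q14  q15 
   q15    q1   q6 
(> = start, * = accepting)

start=q0 accept=q9,q10,q11 q0-0->q1 q0-1->q2 q1-0->q1 q1-1->q3 q2-0->q4 q2-1->q5 q3-0->q4 q3-1->q6 q4-0->q4 q4-1->q7 q5-0->q8 q5-1->q9 q6-0->q6 q6-1->q6 q7-0->q8 q7-1->q6 q8-0->q8 q8-1->q10 q9-0->q11 q9-1->q12 q10-0->q11 q10-1->q6 q11-0->q11 q11-1->q13 q12-0->q14 q12-1->q0 q13-0->q14 q13-1->q6 q14-0->q14 q14-1->q15 q15-0->q1 q15-1->q6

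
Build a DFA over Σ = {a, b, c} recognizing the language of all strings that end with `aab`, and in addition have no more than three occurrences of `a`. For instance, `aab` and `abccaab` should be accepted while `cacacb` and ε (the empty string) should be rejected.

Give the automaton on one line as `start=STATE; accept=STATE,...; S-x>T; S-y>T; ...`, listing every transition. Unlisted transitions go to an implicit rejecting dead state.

Build one automaton per condition and run them in lockstep. One (4 states) tracks how much of the suffix `aab` has currently been matched; the other (5 states) tracks the count of `a`s, saturating at 4. Each combined state is a pair, one component from each; accept when both components accept. Equivalent product states are then merged.
8 states suffice.
        a   b   c  
>  s0   s1  s0  s0 
   s1   s2  s3  s3 
   s2   s4  s5  s6 
   s3   s7  s3  s3 
   s4   s6  s5  s6 
 * s5   s6  s6  s6 
   s6   s6  s6  s6 
   s7   s4  s6  s6 
(> = start, * = accepting)

start=s0; accept=s5; s0-a>s1; s0-b>s0; s0-c>s0; s1-a>s2; s1-b>s3; s1-c>s3; s2-a>s4; s2-b>s5; s2-c>s6; s3-a>s7; s3-b>s3; s3-c>s3; s4-a>s6; s4-b>s5; s4-c>s6; s5-a>s6; s5-b>s6; s5-c>s6; s6-a>s6; s6-b>s6; s6-c>s6; s7-a>s4; s7-b>s6; s7-c>s6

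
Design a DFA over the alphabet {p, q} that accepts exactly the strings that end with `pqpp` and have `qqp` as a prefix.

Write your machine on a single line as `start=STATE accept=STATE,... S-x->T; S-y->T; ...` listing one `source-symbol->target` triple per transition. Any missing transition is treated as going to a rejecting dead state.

start=S0; accept=S8; S0-p->S1; S0-q->S2; S1-p->S1; S1-q->S1; S2-p->S1; S2-q->S3; S3-p->S4; S3-q->S1; S4-p->S4; S4-q->S5; S5-p->S6; S5-q->S7; S6-p->S8; S6-q->S5; S7-p->S4; S7-q->S7; S8-p->S4; S8-q->S5

Run two small machines in parallel and take their product. The first has 5 states tracking how much of the suffix `pqpp` has currently been matched; the second has 5 states tracking whether the input so far still matches the prefix `qqp`. A product state is a pair (one from each), accepting exactly when both do. Minimizing collapses redundant product states.
        p   q  
>  S0   S1  S2 
   S1   S1  S1 
   S2   S1  S3 
   S3   S4  S1 
   S4   S4  S5 
   S5   S6  S7 
   S6   S8  S5 
   S7   S4  S7 
 * S8   S4  S5 
(> = start, * = accepting)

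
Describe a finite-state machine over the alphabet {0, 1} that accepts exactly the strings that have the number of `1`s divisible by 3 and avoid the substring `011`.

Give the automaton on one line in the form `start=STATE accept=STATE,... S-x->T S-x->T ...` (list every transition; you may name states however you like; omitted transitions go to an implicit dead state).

start=s0 accept=s0,s1,s9 s0-0->s1 s0-1->s2 s1-0->s1 s1-1->s3 s2-0->s4 s2-1->s5 s3-0->s4 s3-1->s6 s4-0->s4 s4-1->s7 s5-0->s8 s5-1->s0 s6-0->s6 s6-1->s6 s7-0->s8 s7-1->s6 s8-0->s8 s8-1->s9 s9-0->s1 s9-1->s6

Build one automaton per condition and run them in lockstep. The first has 3 states tracking the count of `1`s modulo 3; the second has 4 states tracking partial matches of the forbidden pattern `011`. A product state is a pair (one from each), accepting exactly when both do. Equivalent product states are then merged.
10 states suffice.
        0   1  
>* s0   s1  s2 
 * s1   s1  s3 
   s2   s4  s5 
   s3   s4  s6 
   s4   s4  s7 
   s5   s8  s0 
   s6   s6  s6 
   s7   s8  s6 
   s8   s8  s9 
 * s9   s1  s6 
(> = start, * = accepting)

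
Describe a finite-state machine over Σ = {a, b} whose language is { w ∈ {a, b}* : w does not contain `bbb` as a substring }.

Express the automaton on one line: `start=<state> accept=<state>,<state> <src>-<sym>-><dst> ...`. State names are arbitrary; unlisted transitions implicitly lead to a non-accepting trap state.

Track partial matches of the forbidden pattern `bbb`. State s3 is a dead state reached once `bbb` has occurred; every other state accepts. s0 means no part of `bbb` is currently matched.
        a   b  
>* s0   s0  s1 
 * s1   s0  s2 
 * s2   s0  s3 
   s3   s3  s3 
(> = start, * = accepting)

start=s0 accept=s0,s1,s2 s0-a->s0 s0-b->s1 s1-a->s0 s1-b->s2 s2-a->s0 s2-b->s3 s3-a->s3 s3-b->s3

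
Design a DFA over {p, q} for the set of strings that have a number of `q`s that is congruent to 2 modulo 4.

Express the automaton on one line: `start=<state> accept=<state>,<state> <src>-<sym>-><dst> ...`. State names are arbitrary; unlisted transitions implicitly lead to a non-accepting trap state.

Keep the running count of `q`s modulo 4: each `q` advances along the cycle A → B → C → D → A while other symbols loop. Accept at C.
4 states suffice.
       p  q 
>  A   A  B 
   B   B  C 
 * C   C  D 
   D   D  A 
(> = start, * = accepting)

start=A accept=C A-p->A A-q->B B-p->B B-q->C C-p->C C-q->D D-p->D D-q->A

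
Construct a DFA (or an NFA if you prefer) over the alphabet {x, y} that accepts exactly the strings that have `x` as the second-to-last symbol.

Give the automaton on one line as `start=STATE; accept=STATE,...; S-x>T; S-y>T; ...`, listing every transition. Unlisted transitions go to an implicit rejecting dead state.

Because acceptance depends on a position counted from the end, the machine has to buffer the most recent 2 symbols. Make each state the string of the last up-to-2 symbols read; on input `x` shift the window left and append `x`. Accept when the buffered window has length 2 and begins with `x`.
        x   y  
>  s0   s1  s2 
   s1   s3  s4 
   s2   s5  s6 
 * s3   s3  s4 
 * s4   s5  s6 
   s5   s3  s4 
   s6   s5  s6 
(> = start, * = accepting)

start=s0; accept=s3,s4; s0-x>s1; s0-y>s2; s1-x>s3; s1-y>s4; s2-x>s5; s2-y>s6; s3-x>s3; s3-y>s4; s4-x>s5; s4-y>s6; s5-x>s3; s5-y>s4; s6-x>s5; s6-y>s6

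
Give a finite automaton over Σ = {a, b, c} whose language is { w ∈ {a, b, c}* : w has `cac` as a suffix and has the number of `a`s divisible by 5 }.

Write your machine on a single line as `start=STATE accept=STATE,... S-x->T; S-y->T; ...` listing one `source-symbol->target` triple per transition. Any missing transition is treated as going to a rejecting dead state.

start=q0; accept=q19; q0-a->q1; q0-b->q0; q0-c->q2; q1-a->q3; q1-b->q1; q1-c->q4; q2-a->q5; q2-b->q0; q2-c->q2; q3-a->q6; q3-b->q3; q3-c->q7; q4-a->q8; q4-b->q1; q4-c->q4; q5-a->q3; q5-b->q1; q5-c->q9; q6-a->q10; q6-b->q6; q6-c->q11; q7-a->q12; q7-b->q3; q7-c->q7; q8-a->q6; q8-b->q3; q8-c->q13; q9-a->q8; q9-b->q1; q9-c->q4; q10-a->q0; q10-b->q10; q10-c->q14; q11-a->q15; q11-b->q6; q11-c->q11; q12-a->q10; q12-b->q6; q12-c->q16; q13-a->q12; q13-b->q3; q13-c->q7; q14-a->q17; q14-b->q10; q14-c->q14; q15-a->q0; q15-b->q10; q15-c->q18; q16-a->q15; q16-b->q6; q16-c->q11; q17-a->q1; q17-b->q0; q17-c->q19; q18-a->q17; q18-b->q10; q18-c->q14; q19-a->q5; q19-b->q0; q19-c->q2

Run two small machines in parallel and take their product. The first has 4 states tracking how much of the suffix `cac` has currently been matched; the second has 5 states tracking the count of `a`s modulo 5. A product state is a pair (one from each), accepting exactly when both do.
20 states suffice.
          a    b    c  
>  q0     q1   q0   q2 
   q1     q3   q1   q4 
   q2     q5   q0   q2 
   q3     q6   q3   q7 
   q4     q8   q1   q4 
   q5     q3   q1   q9 
   q6    q10   q6  q11 
   q7    q12   q3   q7 
   q8     q6   q3  q13 
   q9     q8   q1   q4 
   q10    q0  q10  q14 
   q11   q15   q6  q11 
   q12   q10   q6  q16 
   q13   q12   q3   q7 
   q14   q17  q10  q14 
   q15    q0  q10  q18 
   q16   q15   q6  q11 
   q17    q1   q0  q19 
   q18   q17  q10  q14 
 * q19    q5   q0   q2 
(> = start, * = accepting)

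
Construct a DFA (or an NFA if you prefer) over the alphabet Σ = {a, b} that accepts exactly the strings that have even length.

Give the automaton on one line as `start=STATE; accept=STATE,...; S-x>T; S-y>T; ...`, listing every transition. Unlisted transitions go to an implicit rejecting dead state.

start=q0; accept=q0; q0-a>q1; q0-b>q1; q1-a>q0; q1-b>q0

Only the length mod 2 matters, so use a 2-cycle: from any state, every input symbol moves to the next state, wrapping q1 back to q0. Mark q0 accepting.
A 2-state machine:
        a   b  
>* q0   q1  q1 
   q1   q0  q0 
(> = start, * = accepting)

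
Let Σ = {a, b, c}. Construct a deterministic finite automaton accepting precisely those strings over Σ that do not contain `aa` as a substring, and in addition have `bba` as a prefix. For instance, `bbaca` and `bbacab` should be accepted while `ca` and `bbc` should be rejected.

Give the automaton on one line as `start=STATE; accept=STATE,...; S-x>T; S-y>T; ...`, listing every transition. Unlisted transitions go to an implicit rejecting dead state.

Build one automaton per condition and run them in lockstep. One (3 states) tracks partial matches of the forbidden pattern `aa`; the other (5 states) tracks whether the input so far still matches the prefix `bba`. Each combined state is a pair, one component from each; accept when both components accept. After merging equivalent states the machine shrinks.
        a   b   c  
>  s0   s1  s2  s1 
   s1   s1  s1  s1 
   s2   s1  s3  s1 
   s3   s4  s1  s1 
 * s4   s1  s5  s5 
 * s5   s4  s5  s5 
(> = start, * = accepting)

start=s0; accept=s4,s5; s0-a>s1; s0-b>s2; s0-c>s1; s1-a>s1; s1-b>s1; s1-c>s1; s2-a>s1; s2-b>s3; s2-c>s1; s3-a>s4; s3-b>s1; s3-c>s1; s4-a>s1; s4-b>s5; s4-c>s5; s5-a>s4; s5-b>s5; s5-c>s5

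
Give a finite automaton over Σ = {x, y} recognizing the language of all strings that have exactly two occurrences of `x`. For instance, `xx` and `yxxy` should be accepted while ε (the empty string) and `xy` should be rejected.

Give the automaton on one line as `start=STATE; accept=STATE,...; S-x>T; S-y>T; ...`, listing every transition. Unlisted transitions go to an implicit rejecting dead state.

start=S0; accept=S2; S0-x>S1; S0-y>S0; S1-x>S2; S1-y>S1; S2-x>S3; S2-y>S2; S3-x>S3; S3-y>S3

Count `x`s, saturating at 3: states S0 through S2 mean 0 through 2 `x`s seen; S3 means more than 2. Each `x` increments (capped at S3); other symbols loop. Accept from {S2}.
With 4 states:
        x   y  
>  S0   S1  S0 
   S1   S2  S1 
 * S2   S3  S2 
   S3   S3  S3 
(> = start, * = accepting)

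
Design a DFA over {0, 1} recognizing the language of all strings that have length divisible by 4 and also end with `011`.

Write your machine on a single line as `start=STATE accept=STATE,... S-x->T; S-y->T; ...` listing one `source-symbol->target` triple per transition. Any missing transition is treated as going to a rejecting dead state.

start=q0; accept=q6; q0-0->q1; q0-1->q1; q1-0->q2; q1-1->q3; q2-0->q4; q2-1->q5; q3-0->q4; q3-1->q4; q4-0->q0; q4-1->q0; q5-0->q0; q5-1->q6; q6-0->q1; q6-1->q1

Handle the two conditions separately and then intersect. One (4 states) tracks the input length modulo 4; the other (4 states) tracks how much of the suffix `011` has currently been matched. Each combined state is a pair, one component from each; accept when both components accept. Equivalent product states are then merged.
7 states suffice.
        0   1  
>  q0   q1  q1 
   q1   q2  q3 
   q2   q4  q5 
   q3   q4  q4 
   q4   q0  q0 
   q5   q0  q6 
 * q6   q1  q1 
(> = start, * = accepting)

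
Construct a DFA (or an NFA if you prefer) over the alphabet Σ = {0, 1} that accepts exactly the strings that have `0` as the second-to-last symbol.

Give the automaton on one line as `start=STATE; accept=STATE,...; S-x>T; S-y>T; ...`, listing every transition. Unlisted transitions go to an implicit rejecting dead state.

start=S0; accept=S3,S4; S0-0>S1; S0-1>S2; S1-0>S3; S1-1>S4; S2-0>S5; S2-1>S6; S3-0>S3; S3-1>S4; S4-0>S5; S4-1>S6; S5-0>S3; S5-1>S4; S6-0>S5; S6-1>S6

Because acceptance depends on a position counted from the end, the machine has to buffer the most recent 2 symbols. Make each state the string of the last up-to-2 symbols read; on input `x` shift the window left and append `x`. Accept when the buffered window has length 2 and begins with `0`.
        0   1  
>  S0   S1  S2 
   S1   S3  S4 
   S2   S5  S6 
 * S3   S3  S4 
 * S4   S5  S6 
   S5   S3  S4 
   S6   S5  S6 
(> = start, * = accepting)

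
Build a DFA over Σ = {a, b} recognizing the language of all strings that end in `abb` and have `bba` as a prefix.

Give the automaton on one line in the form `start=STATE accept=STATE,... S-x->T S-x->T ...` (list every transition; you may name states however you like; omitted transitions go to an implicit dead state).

Build one automaton per condition and run them in lockstep. One (4 states) tracks how much of the suffix `abb` has currently been matched; the other (5 states) tracks whether the input so far still matches the prefix `bba`. Each combined state is a pair, one component from each; accept when both components accept. After merging equivalent states the machine shrinks.
An 8-state machine:
        a   b  
>  q0   q1  q2 
   q1   q1  q1 
   q2   q1  q3 
   q3   q4  q1 
   q4   q4  q5 
   q5   q4  q6 
 * q6   q4  q7 
   q7   q4  q7 
(> = start, * = accepting)

start=q0 accept=q6 q0-a->q1 q0-b->q2 q1-a->q1 q1-b->q1 q2-a->q1 q2-b->q3 q3-a->q4 q3-b->q1 q4-a->q4 q4-b->q5 q5-a->q4 q5-b->q6 q6-a->q4 q6-b->q7 q7-a->q4 q7-b->q7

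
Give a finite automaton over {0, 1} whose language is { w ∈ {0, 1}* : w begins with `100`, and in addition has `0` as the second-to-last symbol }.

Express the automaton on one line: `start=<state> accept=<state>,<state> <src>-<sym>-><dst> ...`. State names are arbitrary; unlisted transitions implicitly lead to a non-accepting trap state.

Build one automaton per condition and run them in lockstep. One (5 states) tracks whether the input so far still matches the prefix `100`; the other (7 states) tracks the last 2 symbols read. Each combined state is a pair, one component from each; accept when both components accept.
A 12-state machine:
          0    1  
>  s0     s1   s2 
   s1     s3   s4 
   s2     s5   s6 
   s3     s3   s4 
   s4     s7   s6 
   s5     s8   s4 
   s6     s7   s6 
   s7     s3   s4 
 * s8     s8   s9 
 * s9    s10  s11 
   s10    s8   s9 
   s11   s10  s11 
(> = start, * = accepting)

start=s0 accept=s8,s9 s0-0->s1 s0-1->s2 s1-0->s3 s1-1->s4 s2-0->s5 s2-1->s6 s3-0->s3 s3-1->s4 s4-0->s7 s4-1->s6 s5-0->s8 s5-1->s4 s6-0->s7 s6-1->s6 s7-0->s3 s7-1->s4 s8-0->s8 s8-1->s9 s9-0->s10 s9-1->s11 s10-0->s8 s10-1->s9 s11-0->s10 s11-1->s11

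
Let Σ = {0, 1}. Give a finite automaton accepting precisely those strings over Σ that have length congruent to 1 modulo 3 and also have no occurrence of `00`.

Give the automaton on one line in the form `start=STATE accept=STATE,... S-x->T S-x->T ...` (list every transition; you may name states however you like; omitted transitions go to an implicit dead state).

start=q0 accept=q1,q2 q0-0->q1 q0-1->q2 q1-0->q3 q1-1->q4 q2-0->q5 q2-1->q4 q3-0->q3 q3-1->q3 q4-0->q6 q4-1->q0 q5-0->q3 q5-1->q0 q6-0->q3 q6-1->q2

Handle the two conditions separately and then intersect. The first has 3 states tracking the input length modulo 3; the second has 3 states tracking partial matches of the forbidden pattern `00`. A product state is a pair (one from each), accepting exactly when both do. Equivalent product states are then merged.
A 7-state machine:
        0   1  
>  q0   q1  q2 
 * q1   q3  q4 
 * q2   q5  q4 
   q3   q3  q3 
   q4   q6  q0 
   q5   q3  q0 
   q6   q3  q2 
(> = start, * = accepting)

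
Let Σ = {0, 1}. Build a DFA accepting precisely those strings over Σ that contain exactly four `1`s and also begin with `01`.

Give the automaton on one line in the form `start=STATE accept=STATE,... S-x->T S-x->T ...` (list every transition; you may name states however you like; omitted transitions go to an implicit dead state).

Handle the two conditions separately and then intersect. One (6 states) tracks the count of `1`s, saturating at 5; the other (4 states) tracks whether the input so far still matches the prefix `01`. Each combined state is a pair, one component from each; accept when both components accept.
A 13-state machine:
          0    1  
>  q0     q1   q2 
   q1     q3   q4 
   q2     q2   q5 
   q3     q3   q2 
   q4     q4   q6 
   q5     q5   q7 
   q6     q6   q8 
   q7     q7   q9 
   q8     q8  q10 
   q9     q9  q11 
 * q10   q10  q12 
   q11   q11  q11 
   q12   q12  q12 
(> = start, * = accepting)

start=q0 accept=q10 q0-0->q1 q0-1->q2 q1-0->q3 q1-1->q4 q2-0->q2 q2-1->q5 q3-0->q3 q3-1->q2 q4-0->q4 q4-1->q6 q5-0->q5 q5-1->q7 q6-0->q6 q6-1->q8 q7-0->q7 q7-1->q9 q8-0->q8 q8-1->q10 q9-0->q9 q9-1->q11 q10-0->q10 q10-1->q12 q11-0->q11 q11-1->q11 q12-0->q12 q12-1->q12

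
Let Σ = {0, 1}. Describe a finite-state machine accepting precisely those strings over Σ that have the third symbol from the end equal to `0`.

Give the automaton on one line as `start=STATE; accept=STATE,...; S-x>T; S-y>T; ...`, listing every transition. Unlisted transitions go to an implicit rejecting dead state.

Because acceptance depends on a position counted from the end, the machine has to buffer the most recent 3 symbols. Make each state the string of the last up-to-3 symbols read; on input `x` shift the window left and append `x`. Accept when the buffered window has length 3 and begins with `0`.
With 15 states:
          0    1  
>  q0     q1   q2 
   q1     q3   q4 
   q2     q5   q6 
   q3     q7   q8 
   q4     q9  q10 
   q5    q11  q12 
   q6    q13  q14 
 * q7     q7   q8 
 * q8     q9  q10 
 * q9    q11  q12 
 * q10   q13  q14 
   q11    q7   q8 
   q12    q9  q10 
   q13   q11  q12 
   q14   q13  q14 
(> = start, * = accepting)

start=q0; accept=q7,q8,q9,q10; q0-0>q1; q0-1>q2; q1-0>q3; q1-1>q4; q2-0>q5; q2-1>q6; q3-0>q7; q3-1>q8; q4-0>q9; q4-1>q10; q5-0>q11; q5-1>q12; q6-0>q13; q6-1>q14; q7-0>q7; q7-1>q8; q8-0>q9; q8-1>q10; q9-0>q11; q9-1>q12; q10-0>q13; q10-1>q14; q11-0>q7; q11-1>q8; q12-0>q9; q12-1>q10; q13-0>q11; q13-1>q12; q14-0>q13; q14-1>q14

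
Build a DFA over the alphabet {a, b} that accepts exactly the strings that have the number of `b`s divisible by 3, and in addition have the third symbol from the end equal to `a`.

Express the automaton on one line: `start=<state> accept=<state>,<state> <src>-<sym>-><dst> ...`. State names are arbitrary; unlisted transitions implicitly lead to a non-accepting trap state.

start=S0 accept=S6,S9,S12,S13 S0-a->S1 S0-b->S2 S1-a->S3 S1-b->S2 S2-a->S4 S2-b->S5 S3-a->S6 S3-b->S2 S4-a->S4 S4-b->S7 S5-a->S8 S5-b->S0 S6-a->S6 S6-b->S2 S7-a->S8 S7-b->S9 S8-a->S10 S8-b->S11 S9-a->S1 S9-b->S2 S10-a->S10 S10-b->S12 S11-a->S13 S11-b->S2 S12-a->S13 S12-b->S2 S13-a->S3 S13-b->S2

Handle the two conditions separately and then intersect. The first has 3 states tracking the count of `b`s modulo 3; the second has 15 states tracking the last 3 symbols read. A product state is a pair (one from each), accepting exactly when both do. After merging equivalent states the machine shrinks.
With 14 states:
          a    b  
>  S0     S1   S2 
   S1     S3   S2 
   S2     S4   S5 
   S3     S6   S2 
   S4     S4   S7 
   S5     S8   S0 
 * S6     S6   S2 
   S7     S8   S9 
   S8    S10  S11 
 * S9     S1   S2 
   S10   S10  S12 
   S11   S13   S2 
 * S12   S13   S2 
 * S13    S3   S2 
(> = start, * = accepting)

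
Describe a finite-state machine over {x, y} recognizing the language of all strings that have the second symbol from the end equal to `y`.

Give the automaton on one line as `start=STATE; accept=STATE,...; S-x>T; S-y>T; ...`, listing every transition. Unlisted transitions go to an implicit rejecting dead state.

start=s0; accept=s5,s6; s0-x>s1; s0-y>s2; s1-x>s3; s1-y>s4; s2-x>s5; s2-y>s6; s3-x>s3; s3-y>s4; s4-x>s5; s4-y>s6; s5-x>s3; s5-y>s4; s6-x>s5; s6-y>s6

A DFA must remember the last 2 symbols (since which symbol is second-to-last isn't known until the input ends). Use one state per possible window of the last ≤2 symbols; accept from those whose window starts with `y`.
        x   y  
>  s0   s1  s2 
   s1   s3  s4 
   s2   s5  s6 
   s3   s3  s4 
   s4   s5  s6 
 * s5   s3  s4 
 * s6   s5  s6 
(> = start, * = accepting)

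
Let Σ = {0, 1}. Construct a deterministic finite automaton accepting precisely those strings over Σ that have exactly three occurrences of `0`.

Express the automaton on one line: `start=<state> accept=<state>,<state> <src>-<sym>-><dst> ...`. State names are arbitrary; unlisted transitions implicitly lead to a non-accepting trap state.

start=A accept=D A-0->B A-1->A B-0->C B-1->B C-0->D C-1->C D-0->E D-1->D E-0->E E-1->E

Count `0`s, saturating at 4: states A through D mean 0 through 3 `0`s seen; E means more than 3. Each `0` increments (capped at E); other symbols loop. Accept from {D}.
A 5-state machine:
       0  1 
>  A   B  A 
   B   C  B 
   C   D  C 
 * D   E  D 
   E   E  E 
(> = start, * = accepting)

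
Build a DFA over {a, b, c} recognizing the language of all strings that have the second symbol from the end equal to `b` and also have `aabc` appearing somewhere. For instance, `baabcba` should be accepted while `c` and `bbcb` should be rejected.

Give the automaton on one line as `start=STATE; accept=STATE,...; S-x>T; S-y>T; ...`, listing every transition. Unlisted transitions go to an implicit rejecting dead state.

Build one automaton per condition and run them in lockstep. The first has 13 states tracking the last 2 symbols read; the second has 5 states tracking whether and how much of `aabc` has been seen. A product state is a pair (one from each), accepting exactly when both do.
23 states suffice.
          a    b    c  
>  s0     s1   s2   s3 
   s1     s4   s5   s6 
   s2     s7   s8   s9 
   s3    s10  s11  s12 
   s4     s4  s13   s6 
   s5     s7   s8   s9 
   s6    s10  s11  s12 
   s7     s4   s5   s6 
   s8     s7   s8   s9 
   s9    s10  s11  s12 
   s10    s4   s5   s6 
   s11    s7   s8   s9 
   s12   s10  s11  s12 
   s13    s7   s8  s14 
 * s14   s15  s16  s17 
   s15   s18  s19  s20 
   s16   s21  s22  s14 
   s17   s15  s16  s17 
   s18   s18  s19  s20 
   s19   s21  s22  s14 
   s20   s15  s16  s17 
 * s21   s18  s19  s20 
 * s22   s21  s22  s14 
(> = start, * = accepting)

start=s0; accept=s14,s21,s22; s0-a>s1; s0-b>s2; s0-c>s3; s1-a>s4; s1-b>s5; s1-c>s6; s2-a>s7; s2-b>s8; s2-c>s9; s3-a>s10; s3-b>s11; s3-c>s12; s4-a>s4; s4-b>s13; s4-c>s6; s5-a>s7; s5-b>s8; s5-c>s9; s6-a>s10; s6-b>s11; s6-c>s12; s7-a>s4; s7-b>s5; s7-c>s6; s8-a>s7; s8-b>s8; s8-c>s9; s9-a>s10; s9-b>s11; s9-c>s12; s10-a>s4; s10-b>s5; s10-c>s6; s11-a>s7; s11-b>s8; s11-c>s9; s12-a>s10; s12-b>s11; s12-c>s12; s13-a>s7; s13-b>s8; s13-c>s14; s14-a>s15; s14-b>s16; s14-c>s17; s15-a>s18; s15-b>s19; s15-c>s20; s16-a>s21; s16-b>s22; s16-c>s14; s17-a>s15; s17-b>s16; s17-c>s17; s18-a>s18; s18-b>s19; s18-c>s20; s19-a>s21; s19-b>s22; s19-c>s14; s20-a>s15; s20-b>s16; s20-c>s17; s21-a>s18; s21-b>s19; s21-c>s20; s22-a>s21; s22-b>s22; s22-c>s14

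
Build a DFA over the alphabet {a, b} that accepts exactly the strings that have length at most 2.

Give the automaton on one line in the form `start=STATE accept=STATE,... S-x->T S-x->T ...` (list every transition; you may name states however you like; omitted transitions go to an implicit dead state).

start=q0 accept=q0,q1,q2 q0-a->q1 q0-b->q1 q1-a->q2 q1-b->q2 q2-a->q3 q2-b->q3 q3-a->q3 q3-b->q3

We only need to distinguish lengths 0, 1, …, 2, and '>2'. Chain q0 → q1 → q2 → q3 on every symbol, with q3 looping. Accepting states: {q0, q1, q2}.
A 4-state machine:
        a   b  
>* q0   q1  q1 
 * q1   q2  q2 
 * q2   q3  q3 
   q3   q3  q3 
(> = start, * = accepting)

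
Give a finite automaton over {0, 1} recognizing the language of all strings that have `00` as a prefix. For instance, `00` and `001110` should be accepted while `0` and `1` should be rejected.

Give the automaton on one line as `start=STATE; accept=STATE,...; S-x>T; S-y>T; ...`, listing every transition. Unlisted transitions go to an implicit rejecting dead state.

Check the first 2 symbols one by one: q0 through q1 record how many have matched `00` so far; any wrong symbol goes to the dead state q3. After all 2 match we enter the accepting sink q2.
A 4-state machine:
        0   1  
>  q0   q1  q3 
   q1   q2  q3 
 * q2   q2  q2 
   q3   q3  q3 
(> = start, * = accepting)

start=q0; accept=q2; q0-0>q1; q0-1>q3; q1-0>q2; q1-1>q3; q2-0>q2; q2-1>q2; q3-0>q3; q3-1>q3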